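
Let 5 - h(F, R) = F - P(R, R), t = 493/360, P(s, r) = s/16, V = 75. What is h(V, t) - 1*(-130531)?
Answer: 751455853/5760 ≈ 1.3046e+5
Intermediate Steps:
P(s, r) = s/16 (P(s, r) = s*(1/16) = s/16)
t = 493/360 (t = 493*(1/360) = 493/360 ≈ 1.3694)
h(F, R) = 5 - F + R/16 (h(F, R) = 5 - (F - R/16) = 5 + (-F + R/16) = 5 - F + R/16)
h(V, t) - 1*(-130531) = (5 - 1*75 + (1/16)*(493/360)) - 1*(-130531) = (5 - 75 + 493/5760) + 130531 = -402707/5760 + 130531 = 751455853/5760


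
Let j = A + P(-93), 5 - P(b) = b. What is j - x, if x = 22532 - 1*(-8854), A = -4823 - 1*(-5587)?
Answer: -30524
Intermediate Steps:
P(b) = 5 - b
A = 764 (A = -4823 + 5587 = 764)
x = 31386 (x = 22532 + 8854 = 31386)
j = 862 (j = 764 + (5 - 1*(-93)) = 764 + (5 + 93) = 764 + 98 = 862)
j - x = 862 - 1*31386 = 862 - 31386 = -30524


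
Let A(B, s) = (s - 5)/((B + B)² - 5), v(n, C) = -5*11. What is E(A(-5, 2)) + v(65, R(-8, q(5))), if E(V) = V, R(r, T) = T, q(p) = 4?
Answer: -5228/95 ≈ -55.032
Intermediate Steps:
v(n, C) = -55
A(B, s) = (-5 + s)/(-5 + 4*B²) (A(B, s) = (-5 + s)/((2*B)² - 5) = (-5 + s)/(4*B² - 5) = (-5 + s)/(-5 + 4*B²))
E(A(-5, 2)) + v(65, R(-8, q(5))) = (-5 + 2)/(-5 + 4*(-5)²) - 55 = -3/(-5 + 4*25) - 55 = -3/(-5 + 100) - 55 = -3/95 - 55 = -5228/95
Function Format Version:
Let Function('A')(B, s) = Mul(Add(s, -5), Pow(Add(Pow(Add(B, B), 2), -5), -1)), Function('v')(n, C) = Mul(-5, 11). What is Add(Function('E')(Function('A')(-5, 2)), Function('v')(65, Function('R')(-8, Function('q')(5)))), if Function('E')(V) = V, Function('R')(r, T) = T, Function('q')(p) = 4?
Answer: Rational(-5228, 95) ≈ -55.032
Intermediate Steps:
Function('v')(n, C) = -55
Function('A')(B, s) = Mul(Pow(Add(-5, Mul(4, Pow(B, 2))), -1), Add(-5, s)) (Function('A')(B, s) = Mul(Add(-5, s), Pow(Add(Pow(Mul(2, B), 2), -5), -1)) = Mul(Add(-5, s), Pow(Add(Mul(4, Pow(B, 2)), -5), -1)) = Mul(Add(-5, s), Pow(Add(-5, Mul(4, Pow(B, 2))), -1)) = Mul(Pow(Add(-5, Mul(4, Pow(B, 2))), -1), Add(-5, s)))
Add(Function('E')(Function('A')(-5, 2)), Function('v')(65, Function('R')(-8, Function('q')(5)))) = Add(Mul(Pow(Add(-5, Mul(4, Pow(-5, 2))), -1), Add(-5, 2)), -55) = Add(Mul(Pow(Add(-5, Mul(4, 25)), -1), -3), -55) = Add(Mul(Pow(Add(-5, 100), -1), -3), -55) = Add(Mul(Pow(95, -1), -3), -55) = Add(Mul(Rational(1, 95), -3), -55) = Add(Rational(-3, 95), -55) = Rational(-5228, 95)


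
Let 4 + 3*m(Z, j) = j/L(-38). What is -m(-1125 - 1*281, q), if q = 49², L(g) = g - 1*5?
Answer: 2573/129 ≈ 19.946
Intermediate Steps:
L(g) = -5 + g (L(g) = g - 5 = -5 + g)
q = 2401
m(Z, j) = -4/3 - j/129 (m(Z, j) = -4/3 + (j/(-5 - 38))/3 = -4/3 + (j/(-43))/3 = -4/3 + (j*(-1/43))/3 = -4/3 + (-j/43)/3 = -4/3 - j/129)
-m(-1125 - 1*281, q) = -(-4/3 - 1/129*2401) = -(-4/3 - 2401/129) = -1*(-2573/129) = 2573/129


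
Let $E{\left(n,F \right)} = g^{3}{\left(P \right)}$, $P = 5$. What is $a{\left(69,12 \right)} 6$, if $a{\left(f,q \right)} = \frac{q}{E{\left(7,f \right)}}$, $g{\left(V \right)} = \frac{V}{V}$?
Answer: $72$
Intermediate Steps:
$g{\left(V \right)} = 1$
$E{\left(n,F \right)} = 1$ ($E{\left(n,F \right)} = 1^{3} = 1$)
$a{\left(f,q \right)} = q$ ($a{\left(f,q \right)} = \frac{q}{1} = q 1 = q$)
$a{\left(69,12 \right)} 6 = 12 \cdot 6 = 72$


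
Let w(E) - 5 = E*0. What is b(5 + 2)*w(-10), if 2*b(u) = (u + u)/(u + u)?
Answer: 5/2 ≈ 2.5000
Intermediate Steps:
w(E) = 5 (w(E) = 5 + E*0 = 5 + 0 = 5)
b(u) = ½ (b(u) = ((u + u)/(u + u))/2 = ((2*u)/((2*u)))/2 = ((2*u)*(1/(2*u)))/2 = (½)*1 = ½)
b(5 + 2)*w(-10) = (½)*5 = 5/2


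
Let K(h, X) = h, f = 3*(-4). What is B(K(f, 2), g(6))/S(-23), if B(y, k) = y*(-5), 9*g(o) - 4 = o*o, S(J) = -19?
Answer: -60/19 ≈ -3.1579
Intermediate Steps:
f = -12
g(o) = 4/9 + o²/9 (g(o) = 4/9 + (o*o)/9 = 4/9 + o²/9)
B(y, k) = -5*y
B(K(f, 2), g(6))/S(-23) = -5*(-12)/(-19) = 60*(-1/19) = -60/19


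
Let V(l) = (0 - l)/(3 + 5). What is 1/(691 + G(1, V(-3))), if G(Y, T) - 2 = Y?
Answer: 1/694 ≈ 0.0014409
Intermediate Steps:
V(l) = -l/8
G(Y, T) = 2 + Y
1/(691 + G(1, V(-3))) = 1/(691 + (2 + 1)) = 1/(691 + 3) = 1/694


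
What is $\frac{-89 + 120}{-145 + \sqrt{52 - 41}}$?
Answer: $- \frac{4495}{21014} - \frac{31 \sqrt{11}}{21014} \approx -0.2188$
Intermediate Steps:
$\frac{-89 + 120}{-145 + \sqrt{52 - 41}} = \frac{1}{-145 + \sqrt{11}} \cdot 31 = \frac{31}{-145 + \sqrt{11}}$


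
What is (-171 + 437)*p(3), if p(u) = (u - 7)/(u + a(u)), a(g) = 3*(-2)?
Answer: 1064/3 ≈ 354.67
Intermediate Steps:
a(g) = -6
p(u) = (-7 + u)/(-6 + u) (p(u) = (u - 7)/(u - 6) = (-7 + u)/(-6 + u))
(-171 + 437)*p(3) = (-171 + 437)*((-7 + 3)/(-6 + 3)) = 266*(-4/(-3)) = 266*(-⅓*(-4)) = 266*(4/3) = 1064/3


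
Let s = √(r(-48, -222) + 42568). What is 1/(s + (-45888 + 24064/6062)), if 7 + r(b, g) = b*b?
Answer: -421534797376/19341303264648751 - 27560883*√4985/19341303264648751 ≈ -2.1895e-5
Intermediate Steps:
r(b, g) = -7 + b² (r(b, g) = -7 + b*b = -7 + b²)
s = 3*√4985 (s = √((-7 + (-48)²) + 42568) = √((-7 + 2304) + 42568) = √(2297 + 42568) = √44865 = 3*√4985 ≈ 211.81)
1/(s + (-45888 + 24064/6062)) = 1/(3*√4985 + (-45888 + 24064/6062)) = 1/(3*√4985 + (-45888 + 24064*(1/6062))) = 1/(3*√4985 + (-45888 + 12032/3031)) = 1/(3*√4985 - 139074496/3031) = 1/(-139074496/3031 + 3*√4985)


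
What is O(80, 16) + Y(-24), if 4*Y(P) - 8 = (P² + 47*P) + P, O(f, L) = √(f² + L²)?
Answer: -142 + 16*√26 ≈ -60.416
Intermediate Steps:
O(f, L) = √(L² + f²)
Y(P) = 2 + 12*P + P²/4 (Y(P) = 2 + ((P² + 47*P) + P)/4 = 2 + (P² + 48*P)/4 = 2 + (12*P + P²/4) = 2 + 12*P + P²/4)
O(80, 16) + Y(-24) = √(16² + 80²) + (2 + 12*(-24) + (¼)*(-24)²) = √(256 + 6400) + (2 - 288 + (¼)*576) = √6656 + (2 - 288 + 144) = 16*√26 - 142 = -142 + 16*√26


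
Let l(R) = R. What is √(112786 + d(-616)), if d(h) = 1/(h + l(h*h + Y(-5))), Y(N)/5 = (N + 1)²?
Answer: √4048463801292330/189460 ≈ 335.84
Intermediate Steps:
Y(N) = 5*(1 + N)² (Y(N) = 5*(N + 1)² = 5*(1 + N)²)
d(h) = 1/(80 + h + h²) (d(h) = 1/(h + (h*h + 5*(1 - 5)²)) = 1/(h + (h² + 5*(-4)²)) = 1/(h + (h² + 5*16)) = 1/(h + (h² + 80)) = 1/(h + (80 + h²)) = 1/(80 + h + h²))
√(112786 + d(-616)) = √(112786 + 1/(80 - 616 + (-616)²)) = √(112786 + 1/(80 - 616 + 379456)) = √(112786 + 1/378920) = √(42736871121/378920) = √4048463801292330/189460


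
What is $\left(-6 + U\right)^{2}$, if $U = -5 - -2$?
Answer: $81$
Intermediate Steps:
$U = -3$ ($U = -5 + 2 = -3$)
$\left(-6 + U\right)^{2} = \left(-6 - 3\right)^{2} = \left(-9\right)^{2} = 81$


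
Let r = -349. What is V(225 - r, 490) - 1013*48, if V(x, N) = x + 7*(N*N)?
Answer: 1632650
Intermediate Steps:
V(x, N) = x + 7*N²
V(225 - r, 490) - 1013*48 = ((225 - 1*(-349)) + 7*490²) - 1013*48 = ((225 + 349) + 7*240100) - 1*48624 = (574 + 1680700) - 48624 = 1681274 - 48624 = 1632650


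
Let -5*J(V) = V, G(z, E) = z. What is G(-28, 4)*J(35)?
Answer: 196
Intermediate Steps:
J(V) = -V/5
G(-28, 4)*J(35) = -(-28)*35/5 = -28*(-7) = 196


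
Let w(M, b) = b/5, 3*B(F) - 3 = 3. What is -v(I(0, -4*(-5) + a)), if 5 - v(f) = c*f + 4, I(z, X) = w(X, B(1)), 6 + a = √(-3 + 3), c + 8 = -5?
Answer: -31/5 ≈ -6.2000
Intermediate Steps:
c = -13 (c = -8 - 5 = -13)
B(F) = 2 (B(F) = 1 + (⅓)*3 = 1 + 1 = 2)
w(M, b) = b/5 (w(M, b) = b*(⅕) = b/5)
a = -6 (a = -6 + √(-3 + 3) = -6 + √0 = -6 + 0 = -6)
I(z, X) = ⅖ (I(z, X) = (⅕)*2 = ⅖)
v(f) = 1 + 13*f (v(f) = 5 - (-13*f + 4) = 5 - (4 - 13*f) = 5 + (-4 + 13*f) = 1 + 13*f)
-v(I(0, -4*(-5) + a)) = -(1 + 13*(⅖)) = -(1 + 26/5) = -1*31/5 = -31/5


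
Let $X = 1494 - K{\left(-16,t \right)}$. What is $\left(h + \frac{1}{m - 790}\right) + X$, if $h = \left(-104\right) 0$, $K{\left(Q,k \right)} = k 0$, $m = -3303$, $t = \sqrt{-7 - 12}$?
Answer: $\frac{6114941}{4093} \approx 1494.0$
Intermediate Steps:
$t = i \sqrt{19}$ ($t = \sqrt{-19} = i \sqrt{19} \approx 4.3589 i$)
$K{\left(Q,k \right)} = 0$
$h = 0$
$X = 1494$ ($X = 1494 - 0 = 1494 + 0 = 1494$)
$\left(h + \frac{1}{m - 790}\right) + X = \left(0 + \frac{1}{-3303 - 790}\right) + 1494 = \left(0 + \frac{1}{-4093}\right) + 1494 = \left(0 - \frac{1}{4093}\right) + 1494 = - \frac{1}{4093} + 1494 = \frac{6114941}{4093}$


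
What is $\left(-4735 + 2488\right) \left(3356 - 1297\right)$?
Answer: $-4626573$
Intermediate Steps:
$\left(-4735 + 2488\right) \left(3356 - 1297\right) = \left(-2247\right) 2059 = -4626573$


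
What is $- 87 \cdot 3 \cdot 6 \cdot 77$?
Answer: $-120582$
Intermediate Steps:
$- 87 \cdot 3 \cdot 6 \cdot 77 = \left(-87\right) 18 \cdot 77 = \left(-1566\right) 77 = -120582$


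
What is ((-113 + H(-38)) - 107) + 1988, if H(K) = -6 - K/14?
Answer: 12353/7 ≈ 1764.7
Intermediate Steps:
H(K) = -6 - K/14
((-113 + H(-38)) - 107) + 1988 = ((-113 + (-6 - 1/14*(-38))) - 107) + 1988 = ((-113 + (-6 + 19/7)) - 107) + 1988 = ((-113 - 23/7) - 107) + 1988 = (-814/7 - 107) + 1988 = -1563/7 + 1988 = 12353/7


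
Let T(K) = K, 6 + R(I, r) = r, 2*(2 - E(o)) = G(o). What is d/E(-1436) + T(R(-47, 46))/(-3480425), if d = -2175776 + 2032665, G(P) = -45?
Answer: -199234841262/34108165 ≈ -5841.3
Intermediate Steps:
E(o) = 49/2 (E(o) = 2 - ½*(-45) = 2 + 45/2 = 49/2)
R(I, r) = -6 + r
d = -143111
d/E(-1436) + T(R(-47, 46))/(-3480425) = -143111/49/2 + (-6 + 46)/(-3480425) = -143111*2/49 + 40*(-1/3480425) = -286222/49 - 8/696085 = -199234841262/34108165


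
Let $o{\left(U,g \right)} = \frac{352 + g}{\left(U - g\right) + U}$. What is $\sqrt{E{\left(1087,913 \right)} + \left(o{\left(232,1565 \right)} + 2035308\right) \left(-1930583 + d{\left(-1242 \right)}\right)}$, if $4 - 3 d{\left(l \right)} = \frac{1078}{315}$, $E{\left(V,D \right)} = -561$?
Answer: $\frac{2 i \sqrt{29769590300635947515}}{5505} \approx 1.9823 \cdot 10^{6} i$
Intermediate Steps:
$d{\left(l \right)} = \frac{26}{135}$ ($d{\left(l \right)} = \frac{4}{3} - \frac{1078 \cdot \frac{1}{315}}{3} = \frac{4}{3} - \frac{154}{135} = \frac{26}{135}$)
$o{\left(U,g \right)} = \frac{352 + g}{- g + 2 U}$
$\sqrt{E{\left(1087,913 \right)} + \left(o{\left(232,1565 \right)} + 2035308\right) \left(-1930583 + d{\left(-1242 \right)}\right)} = \sqrt{-561 + \left(\frac{352 + 1565}{\left(-1\right) 1565 + 2 \cdot 232} + 2035308\right) \left(-1930583 + \frac{26}{135}\right)} = \sqrt{-561 + \left(\frac{1}{-1565 + 464} \cdot 1917 + 2035308\right) \left(- \frac{260628679}{135}\right)} = \sqrt{-561 + \left(\frac{1}{-1101} \cdot 1917 + 2035308\right) \left(- \frac{260628679}{135}\right)} = \sqrt{-561 + \left(\left(- \frac{1}{1101}\right) 1917 + 2035308\right) \left(- \frac{260628679}{135}\right)} = \sqrt{-561 + \left(- \frac{639}{367} + 2035308\right) \left(- \frac{260628679}{135}\right)} = \sqrt{-561 + \frac{746957397}{367} \left(- \frac{260628679}{135}\right)} = \sqrt{-561 - \frac{64892839883129521}{16515}} = \sqrt{- \frac{64892839892394436}{16515}} = \frac{2 i \sqrt{29769590300635947515}}{5505}$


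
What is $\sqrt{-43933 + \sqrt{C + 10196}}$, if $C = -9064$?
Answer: $\sqrt{-43933 + 2 \sqrt{283}} \approx 209.52 i$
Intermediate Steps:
$\sqrt{-43933 + \sqrt{C + 10196}} = \sqrt{-43933 + \sqrt{-9064 + 10196}} = \sqrt{-43933 + \sqrt{1132}} = \sqrt{-43933 + 2 \sqrt{283}}$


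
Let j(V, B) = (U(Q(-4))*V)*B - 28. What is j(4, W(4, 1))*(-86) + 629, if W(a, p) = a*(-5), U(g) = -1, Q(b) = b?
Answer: -3843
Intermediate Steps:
W(a, p) = -5*a
j(V, B) = -28 - B*V (j(V, B) = (-V)*B - 28 = -B*V - 28 = -28 - B*V)
j(4, W(4, 1))*(-86) + 629 = (-28 - 1*(-5*4)*4)*(-86) + 629 = (-28 - 1*(-20)*4)*(-86) + 629 = (-28 + 80)*(-86) + 629 = 52*(-86) + 629 = -4472 + 629 = -3843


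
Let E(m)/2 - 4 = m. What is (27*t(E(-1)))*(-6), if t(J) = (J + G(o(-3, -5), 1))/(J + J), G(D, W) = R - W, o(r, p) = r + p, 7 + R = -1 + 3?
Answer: 0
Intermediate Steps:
E(m) = 8 + 2*m
R = -5 (R = -7 + (-1 + 3) = -7 + 2 = -5)
o(r, p) = p + r
G(D, W) = -5 - W
t(J) = (-6 + J)/(2*J) (t(J) = (J + (-5 - 1*1))/(J + J) = (J + (-5 - 1))/((2*J)) = (J - 6)*(1/(2*J)) = (-6 + J)*(1/(2*J)) = (-6 + J)/(2*J))
(27*t(E(-1)))*(-6) = (27*((-6 + (8 + 2*(-1)))/(2*(8 + 2*(-1)))))*(-6) = (27*((-6 + (8 - 2))/(2*(8 - 2))))*(-6) = (27*((1/2)*(-6 + 6)/6))*(-6) = (27*((1/2)*(1/6)*0))*(-6) = (27*0)*(-6) = 0*(-6) = 0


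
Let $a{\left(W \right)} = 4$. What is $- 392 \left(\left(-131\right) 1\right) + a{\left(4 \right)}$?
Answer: $51356$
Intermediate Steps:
$- 392 \left(\left(-131\right) 1\right) + a{\left(4 \right)} = - 392 \left(\left(-131\right) 1\right) + 4 = \left(-392\right) \left(-131\right) + 4 = 51352 + 4 = 51356$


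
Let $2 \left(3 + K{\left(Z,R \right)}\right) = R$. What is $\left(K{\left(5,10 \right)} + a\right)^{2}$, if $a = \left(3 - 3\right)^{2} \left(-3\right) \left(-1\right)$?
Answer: $4$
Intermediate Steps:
$K{\left(Z,R \right)} = -3 + \frac{R}{2}$
$a = 0$ ($a = 0^{2} \left(-3\right) \left(-1\right) = 0 \left(-3\right) \left(-1\right) = 0 \left(-1\right) = 0$)
$\left(K{\left(5,10 \right)} + a\right)^{2} = \left(\left(-3 + \frac{1}{2} \cdot 10\right) + 0\right)^{2} = \left(\left(-3 + 5\right) + 0\right)^{2} = \left(2 + 0\right)^{2} = 2^{2} = 4$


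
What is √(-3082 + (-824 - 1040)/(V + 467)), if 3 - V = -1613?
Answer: I*√13376338610/2083 ≈ 55.524*I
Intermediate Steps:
V = 1616 (V = 3 - 1*(-1613) = 3 + 1613 = 1616)
√(-3082 + (-824 - 1040)/(V + 467)) = √(-3082 + (-824 - 1040)/(1616 + 467)) = √(-3082 - 1864/2083) = √(-6421670/2083) = I*√13376338610/2083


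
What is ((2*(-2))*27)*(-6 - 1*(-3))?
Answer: 324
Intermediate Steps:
((2*(-2))*27)*(-6 - 1*(-3)) = (-4*27)*(-6 + 3) = -108*(-3) = 324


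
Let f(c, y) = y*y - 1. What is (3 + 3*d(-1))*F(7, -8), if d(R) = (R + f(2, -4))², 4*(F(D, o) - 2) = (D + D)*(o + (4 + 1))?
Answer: -10047/2 ≈ -5023.5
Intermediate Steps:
f(c, y) = -1 + y² (f(c, y) = y² - 1 = -1 + y²)
F(D, o) = 2 + D*(5 + o)/2 (F(D, o) = 2 + ((D + D)*(o + (4 + 1)))/4 = 2 + ((2*D)*(o + 5))/4 = 2 + ((2*D)*(5 + o))/4 = 2 + (2*D*(5 + o))/4 = 2 + D*(5 + o)/2)
d(R) = (15 + R)² (d(R) = (R + (-1 + (-4)²))² = (R + (-1 + 16))² = (R + 15)² = (15 + R)²)
(3 + 3*d(-1))*F(7, -8) = (3 + 3*(15 - 1)²)*(2 + (5/2)*7 + (½)*7*(-8)) = (3 + 3*14²)*(2 + 35/2 - 28) = (3 + 3*196)*(-17/2) = (3 + 588)*(-17/2) = 591*(-17/2) = -10047/2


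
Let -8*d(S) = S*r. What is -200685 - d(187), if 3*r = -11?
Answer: -4818497/24 ≈ -2.0077e+5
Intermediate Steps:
r = -11/3 (r = (1/3)*(-11) = -11/3 ≈ -3.6667)
d(S) = 11*S/24 (d(S) = -S*(-11)/(8*3) = -(-11)*S/24 = 11*S/24)
-200685 - d(187) = -200685 - 11*187/24 = -200685 - 1*2057/24 = -200685 - 2057/24 = -4818497/24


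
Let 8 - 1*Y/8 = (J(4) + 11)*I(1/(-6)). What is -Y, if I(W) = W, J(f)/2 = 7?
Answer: -292/3 ≈ -97.333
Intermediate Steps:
J(f) = 14 (J(f) = 2*7 = 14)
Y = 292/3 (Y = 64 - 8*(14 + 11)*1/(-6) = 64 - 200*1*(-⅙) = 64 - 200*(-1)/6 = 64 - 8*(-25/6) = 64 + 100/3 = 292/3 ≈ 97.333)
-Y = -1*292/3 = -292/3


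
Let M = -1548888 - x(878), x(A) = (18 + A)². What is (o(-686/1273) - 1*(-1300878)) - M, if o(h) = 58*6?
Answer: 3652930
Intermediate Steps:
o(h) = 348
M = -2351704 (M = -1548888 - (18 + 878)² = -1548888 - 1*896² = -1548888 - 1*802816 = -1548888 - 802816 = -2351704)
(o(-686/1273) - 1*(-1300878)) - M = (348 - 1*(-1300878)) - 1*(-2351704) = (348 + 1300878) + 2351704 = 1301226 + 2351704 = 3652930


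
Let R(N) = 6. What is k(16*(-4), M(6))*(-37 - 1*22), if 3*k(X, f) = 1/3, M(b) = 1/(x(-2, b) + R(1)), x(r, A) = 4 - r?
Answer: -59/9 ≈ -6.5556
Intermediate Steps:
M(b) = 1/12 (M(b) = 1/((4 - 1*(-2)) + 6) = 1/((4 + 2) + 6) = 1/(6 + 6) = 1/12)
k(X, f) = 1/9 (k(X, f) = (1/3)/3 = (1/3)*(1/3) = 1/9)
k(16*(-4), M(6))*(-37 - 1*22) = (-37 - 1*22)/9 = (-37 - 22)/9 = (1/9)*(-59) = -59/9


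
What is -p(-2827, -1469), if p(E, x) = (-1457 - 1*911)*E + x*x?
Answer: -8852297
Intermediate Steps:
p(E, x) = x**2 - 2368*E (p(E, x) = (-1457 - 911)*E + x**2 = -2368*E + x**2 = x**2 - 2368*E)
-p(-2827, -1469) = -((-1469)**2 - 2368*(-2827)) = -(2157961 + 6694336) = -1*8852297 = -8852297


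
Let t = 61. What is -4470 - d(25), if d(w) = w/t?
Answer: -272695/61 ≈ -4470.4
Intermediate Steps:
d(w) = w/61
-4470 - d(25) = -4470 - 25/61 = -272695/61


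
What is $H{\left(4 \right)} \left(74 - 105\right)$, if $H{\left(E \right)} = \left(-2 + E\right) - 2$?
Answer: $0$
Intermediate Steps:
$H{\left(E \right)} = -4 + E$
$H{\left(4 \right)} \left(74 - 105\right) = \left(-4 + 4\right) \left(74 - 105\right) = 0 \left(-31\right) = 0$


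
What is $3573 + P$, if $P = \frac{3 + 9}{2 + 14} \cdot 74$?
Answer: $\frac{7257}{2} \approx 3628.5$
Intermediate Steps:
$P = \frac{111}{2}$ ($P = \frac{12}{16} \cdot 74 = 12 \cdot \frac{1}{16} \cdot 74 = \frac{3}{4} \cdot 74 = \frac{111}{2} \approx 55.5$)
$3573 + P = 3573 + \frac{111}{2} = \frac{7257}{2}$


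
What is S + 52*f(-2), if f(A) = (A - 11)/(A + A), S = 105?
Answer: 274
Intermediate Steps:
f(A) = (-11 + A)/(2*A) (f(A) = (-11 + A)/((2*A)) = (-11 + A)*(1/(2*A)) = (-11 + A)/(2*A))
S + 52*f(-2) = 105 + 52*((1/2)*(-11 - 2)/(-2)) = 105 + 52*((1/2)*(-1/2)*(-13)) = 105 + 52*(13/4) = 105 + 169 = 274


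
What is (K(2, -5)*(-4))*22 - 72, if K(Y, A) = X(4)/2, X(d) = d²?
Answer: -776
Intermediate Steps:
K(Y, A) = 8 (K(Y, A) = 4²/2 = 16*(½) = 8)
(K(2, -5)*(-4))*22 - 72 = (8*(-4))*22 - 72 = -32*22 - 72 = -704 - 72 = -776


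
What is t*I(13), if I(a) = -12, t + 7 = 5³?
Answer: -1416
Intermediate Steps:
t = 118 (t = -7 + 5³ = -7 + 125 = 118)
t*I(13) = 118*(-12) = -1416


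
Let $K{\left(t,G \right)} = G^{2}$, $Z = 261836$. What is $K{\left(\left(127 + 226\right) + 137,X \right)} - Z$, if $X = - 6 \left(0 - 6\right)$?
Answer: $-260540$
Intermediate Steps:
$X = 36$ ($X = \left(-6\right) \left(-6\right) = 36$)
$K{\left(\left(127 + 226\right) + 137,X \right)} - Z = 36^{2} - 261836 = 1296 - 261836 = -260540$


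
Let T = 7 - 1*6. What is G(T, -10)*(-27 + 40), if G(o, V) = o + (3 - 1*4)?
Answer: 0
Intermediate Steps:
T = 1 (T = 7 - 6 = 1)
G(o, V) = -1 + o (G(o, V) = o + (3 - 4) = o - 1 = -1 + o)
G(T, -10)*(-27 + 40) = (-1 + 1)*(-27 + 40) = 0*13 = 0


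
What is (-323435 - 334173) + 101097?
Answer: -556511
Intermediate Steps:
(-323435 - 334173) + 101097 = -657608 + 101097 = -556511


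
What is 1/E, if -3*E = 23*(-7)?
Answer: 3/161 ≈ 0.018634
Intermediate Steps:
E = 161/3 (E = -23*(-7)/3 = -⅓*(-161) = 161/3 ≈ 53.667)
1/E = 1/(161/3) = 3/161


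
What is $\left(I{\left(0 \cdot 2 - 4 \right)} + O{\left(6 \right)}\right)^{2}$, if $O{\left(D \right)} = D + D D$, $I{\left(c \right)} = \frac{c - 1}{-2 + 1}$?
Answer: $2209$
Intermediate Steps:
$I{\left(c \right)} = 1 - c$ ($I{\left(c \right)} = \frac{-1 + c}{-1} = \left(-1 + c\right) \left(-1\right) = 1 - c$)
$O{\left(D \right)} = D + D^{2}$
$\left(I{\left(0 \cdot 2 - 4 \right)} + O{\left(6 \right)}\right)^{2} = \left(\left(1 - \left(0 \cdot 2 - 4\right)\right) + 6 \left(1 + 6\right)\right)^{2} = \left(\left(1 - \left(0 - 4\right)\right) + 6 \cdot 7\right)^{2} = \left(\left(1 - -4\right) + 42\right)^{2} = \left(\left(1 + 4\right) + 42\right)^{2} = \left(5 + 42\right)^{2} = 47^{2} = 2209$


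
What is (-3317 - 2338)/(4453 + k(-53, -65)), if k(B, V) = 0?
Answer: -5655/4453 ≈ -1.2699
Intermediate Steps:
(-3317 - 2338)/(4453 + k(-53, -65)) = (-3317 - 2338)/(4453 + 0) = -5655/4453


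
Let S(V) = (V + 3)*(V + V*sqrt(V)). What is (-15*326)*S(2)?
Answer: -48900 - 48900*sqrt(2) ≈ -1.1806e+5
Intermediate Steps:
S(V) = (3 + V)*(V + V**(3/2))
(-15*326)*S(2) = (-15*326)*(2**2 + 2**(5/2) + 3*2 + 3*2**(3/2)) = -4890*(4 + 4*sqrt(2) + 6 + 3*(2*sqrt(2))) = -4890*(4 + 4*sqrt(2) + 6 + 6*sqrt(2)) = -4890*(10 + 10*sqrt(2)) = -48900 - 48900*sqrt(2)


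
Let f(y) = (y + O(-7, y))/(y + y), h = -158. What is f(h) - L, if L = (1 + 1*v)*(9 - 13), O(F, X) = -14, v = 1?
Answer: 675/79 ≈ 8.5443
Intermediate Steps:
f(y) = (-14 + y)/(2*y) (f(y) = (y - 14)/(y + y) = (-14 + y)/((2*y)) = (-14 + y)*(1/(2*y)) = (-14 + y)/(2*y))
L = -8 (L = (1 + 1*1)*(9 - 13) = (1 + 1)*(-4) = 2*(-4) = -8)
f(h) - L = (1/2)*(-14 - 158)/(-158) - 1*(-8) = (1/2)*(-1/158)*(-172) + 8 = 43/79 + 8 = 675/79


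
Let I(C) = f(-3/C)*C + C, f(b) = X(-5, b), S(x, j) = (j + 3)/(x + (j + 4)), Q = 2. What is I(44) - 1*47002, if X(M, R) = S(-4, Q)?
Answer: -46848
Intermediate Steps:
S(x, j) = (3 + j)/(4 + j + x) (S(x, j) = (3 + j)/(x + (4 + j)) = (3 + j)/(4 + j + x))
X(M, R) = 5/2 (X(M, R) = (3 + 2)/(4 + 2 - 4) = 5/2)
f(b) = 5/2
I(C) = 7*C/2 (I(C) = 5*C/2 + C = 7*C/2)
I(44) - 1*47002 = (7/2)*44 - 1*47002 = 154 - 47002 = -46848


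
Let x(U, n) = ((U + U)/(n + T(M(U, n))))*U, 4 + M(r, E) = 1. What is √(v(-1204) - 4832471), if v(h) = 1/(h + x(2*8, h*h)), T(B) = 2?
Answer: I*√920045147239994742842105/436334890 ≈ 2198.3*I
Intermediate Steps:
M(r, E) = -3 (M(r, E) = -4 + 1 = -3)
x(U, n) = 2*U²/(2 + n) (x(U, n) = ((U + U)/(n + 2))*U = ((2*U)/(2 + n))*U = (2*U/(2 + n))*U = 2*U²/(2 + n))
v(h) = 1/(h + 512/(2 + h²)) (v(h) = 1/(h + 2*(2*8)²/(2 + h*h)) = 1/(h + 2*16²/(2 + h²)) = 1/(h + 2*256/(2 + h²)) = 1/(h + 512/(2 + h²)))
√(v(-1204) - 4832471) = √((2 + (-1204)²)/(512 - 1204*(2 + (-1204)²)) - 4832471) = √((2 + 1449616)/(512 - 1204*(2 + 1449616)) - 4832471) = √(1449618/(512 - 1204*1449618) - 4832471) = √(1449618/(512 - 1745340072) - 4832471) = √(1449618/(-1745339560) - 4832471) = √(-1/1745339560*1449618 - 4832471) = √(-724809/872669780 - 4832471) = √(-4217151405151189/872669780) = I*√920045147239994742842105/436334890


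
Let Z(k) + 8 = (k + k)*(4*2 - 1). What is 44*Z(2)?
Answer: 880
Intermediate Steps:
Z(k) = -8 + 14*k (Z(k) = -8 + (k + k)*(4*2 - 1) = -8 + (2*k)*(8 - 1) = -8 + (2*k)*7 = -8 + 14*k)
44*Z(2) = 44*(-8 + 14*2) = 44*(-8 + 28) = 44*20 = 880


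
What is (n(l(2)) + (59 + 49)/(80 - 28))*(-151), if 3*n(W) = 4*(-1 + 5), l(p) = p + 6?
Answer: -43639/39 ≈ -1118.9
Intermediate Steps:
l(p) = 6 + p
n(W) = 16/3 (n(W) = (4*(-1 + 5))/3 = (4*4)/3 = (⅓)*16 = 16/3)
(n(l(2)) + (59 + 49)/(80 - 28))*(-151) = (16/3 + (59 + 49)/(80 - 28))*(-151) = (16/3 + 108/52)*(-151) = (16/3 + 108*(1/52))*(-151) = (16/3 + 27/13)*(-151) = (289/39)*(-151) = -43639/39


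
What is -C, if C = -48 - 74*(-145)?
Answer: -10682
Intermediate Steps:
C = 10682 (C = -48 + 10730 = 10682)
-C = -1*10682 = -10682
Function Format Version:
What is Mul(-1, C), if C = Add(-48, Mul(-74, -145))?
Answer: -10682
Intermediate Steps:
C = 10682 (C = Add(-48, 10730) = 10682)
Mul(-1, C) = Mul(-1, 10682) = -10682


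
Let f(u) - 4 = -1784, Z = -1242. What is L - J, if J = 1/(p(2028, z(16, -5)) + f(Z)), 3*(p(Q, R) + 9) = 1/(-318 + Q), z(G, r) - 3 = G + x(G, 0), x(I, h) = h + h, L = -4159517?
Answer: -38174254269043/9177569 ≈ -4.1595e+6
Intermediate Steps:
x(I, h) = 2*h
f(u) = -1780 (f(u) = 4 - 1784 = -1780)
z(G, r) = 3 + G (z(G, r) = 3 + (G + 2*0) = 3 + (G + 0) = 3 + G)
p(Q, R) = -9 + 1/(3*(-318 + Q))
J = -5130/9177569 (J = 1/((8587 - 27*2028)/(3*(-318 + 2028)) - 1780) = 1/((1/3)*(8587 - 54756)/1710 - 1780) = 1/((1/3)*(1/1710)*(-46169) - 1780) = 1/(-46169/5130 - 1780) = 1/(-9177569/5130) = -5130/9177569 ≈ -0.00055897)
L - J = -4159517 - 1*(-5130/9177569) = -4159517 + 5130/9177569 = -38174254269043/9177569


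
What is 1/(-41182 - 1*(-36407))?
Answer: -1/4775 ≈ -0.00020942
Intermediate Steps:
1/(-41182 - 1*(-36407)) = 1/(-41182 + 36407) = 1/(-4775) = -1/4775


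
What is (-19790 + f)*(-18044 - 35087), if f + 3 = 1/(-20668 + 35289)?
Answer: 15375763498212/14621 ≈ 1.0516e+9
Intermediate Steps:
f = -43862/14621 (f = -3 + 1/(-20668 + 35289) = -3 + 1/14621 = -43862/14621 ≈ -2.9999)
(-19790 + f)*(-18044 - 35087) = (-19790 - 43862/14621)*(-18044 - 35087) = -289393452/14621*(-53131) = 15375763498212/14621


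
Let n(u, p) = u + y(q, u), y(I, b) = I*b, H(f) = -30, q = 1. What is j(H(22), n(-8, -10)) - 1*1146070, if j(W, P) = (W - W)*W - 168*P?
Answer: -1143382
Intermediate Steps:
n(u, p) = 2*u (n(u, p) = u + 1*u = u + u = 2*u)
j(W, P) = -168*P (j(W, P) = 0*W - 168*P = 0 - 168*P = -168*P)
j(H(22), n(-8, -10)) - 1*1146070 = -336*(-8) - 1*1146070 = -168*(-16) - 1146070 = 2688 - 1146070 = -1143382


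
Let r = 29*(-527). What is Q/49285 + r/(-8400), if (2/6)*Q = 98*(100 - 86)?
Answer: 157559411/82798800 ≈ 1.9029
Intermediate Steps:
r = -15283
Q = 4116 (Q = 3*(98*(100 - 86)) = 3*(98*14) = 3*1372 = 4116)
Q/49285 + r/(-8400) = 4116/49285 - 15283/(-8400) = 4116*(1/49285) - 15283*(-1/8400) = 4116/49285 + 15283/8400 = 157559411/82798800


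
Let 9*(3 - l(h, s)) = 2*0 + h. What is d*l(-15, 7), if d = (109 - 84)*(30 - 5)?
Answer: 8750/3 ≈ 2916.7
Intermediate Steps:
l(h, s) = 3 - h/9 (l(h, s) = 3 - (2*0 + h)/9 = 3 - (0 + h)/9 = 3 - h/9)
d = 625 (d = 25*25 = 625)
d*l(-15, 7) = 625*(3 - 1/9*(-15)) = 625*(3 + 5/3) = 625*(14/3) = 8750/3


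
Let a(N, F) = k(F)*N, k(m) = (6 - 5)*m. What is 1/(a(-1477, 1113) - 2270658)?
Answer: -1/3914559 ≈ -2.5546e-7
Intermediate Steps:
k(m) = m (k(m) = 1*m = m)
a(N, F) = F*N
1/(a(-1477, 1113) - 2270658) = 1/(1113*(-1477) - 2270658) = 1/(-1643901 - 2270658) = 1/(-3914559) = -1/3914559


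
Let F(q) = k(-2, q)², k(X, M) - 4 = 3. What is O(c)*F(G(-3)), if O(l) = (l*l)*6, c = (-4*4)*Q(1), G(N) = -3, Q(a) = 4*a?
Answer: 1204224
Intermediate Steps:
k(X, M) = 7 (k(X, M) = 4 + 3 = 7)
F(q) = 49 (F(q) = 7² = 49)
c = -64 (c = (-4*4)*(4*1) = -16*4 = -64)
O(l) = 6*l² (O(l) = l²*6 = 6*l²)
O(c)*F(G(-3)) = (6*(-64)²)*49 = (6*4096)*49 = 24576*49 = 1204224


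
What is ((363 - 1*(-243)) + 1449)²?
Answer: 4223025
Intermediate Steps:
((363 - 1*(-243)) + 1449)² = ((363 + 243) + 1449)² = (606 + 1449)² = 2055² = 4223025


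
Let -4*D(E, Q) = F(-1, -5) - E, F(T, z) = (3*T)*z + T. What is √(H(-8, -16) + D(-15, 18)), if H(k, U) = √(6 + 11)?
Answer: √(-29 + 4*√17)/2 ≈ 1.7683*I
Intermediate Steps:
F(T, z) = T + 3*T*z (F(T, z) = 3*T*z + T = T + 3*T*z)
D(E, Q) = -7/2 + E/4 (D(E, Q) = -(-(1 + 3*(-5)) - E)/4 = -(-(1 - 15) - E)/4 = -(-1*(-14) - E)/4 = -(14 - E)/4 = -7/2 + E/4)
H(k, U) = √17
√(H(-8, -16) + D(-15, 18)) = √(√17 + (-7/2 + (¼)*(-15))) = √(√17 + (-7/2 - 15/4)) = √(√17 - 29/4) = √(-29/4 + √17)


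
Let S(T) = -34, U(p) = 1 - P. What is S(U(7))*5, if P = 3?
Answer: -170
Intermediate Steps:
U(p) = -2 (U(p) = 1 - 1*3 = 1 - 3 = -2)
S(U(7))*5 = -34*5 = -170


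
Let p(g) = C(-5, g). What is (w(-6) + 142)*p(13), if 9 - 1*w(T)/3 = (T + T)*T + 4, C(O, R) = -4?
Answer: 236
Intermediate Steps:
p(g) = -4
w(T) = 15 - 6*T² (w(T) = 27 - 3*((T + T)*T + 4) = 27 - 3*((2*T)*T + 4) = 27 - 3*(2*T² + 4) = 27 - 3*(4 + 2*T²) = 27 + (-12 - 6*T²) = 15 - 6*T²)
(w(-6) + 142)*p(13) = ((15 - 6*(-6)²) + 142)*(-4) = ((15 - 6*36) + 142)*(-4) = ((15 - 216) + 142)*(-4) = (-201 + 142)*(-4) = -59*(-4) = 236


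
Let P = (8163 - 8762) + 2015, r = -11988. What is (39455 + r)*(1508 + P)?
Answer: 80313508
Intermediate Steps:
P = 1416 (P = -599 + 2015 = 1416)
(39455 + r)*(1508 + P) = (39455 - 11988)*(1508 + 1416) = 27467*2924 = 80313508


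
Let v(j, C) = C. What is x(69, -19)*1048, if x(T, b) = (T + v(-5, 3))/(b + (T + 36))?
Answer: 37728/43 ≈ 877.40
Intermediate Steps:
x(T, b) = (3 + T)/(36 + T + b) (x(T, b) = (T + 3)/(b + (T + 36)) = (3 + T)/(b + (36 + T)) = (3 + T)/(36 + T + b))
x(69, -19)*1048 = ((3 + 69)/(36 + 69 - 19))*1048 = (72/86)*1048 = ((1/86)*72)*1048 = (36/43)*1048 = 37728/43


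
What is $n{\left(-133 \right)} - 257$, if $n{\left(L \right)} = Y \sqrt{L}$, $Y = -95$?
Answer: $-257 - 95 i \sqrt{133} \approx -257.0 - 1095.6 i$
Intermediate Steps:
$n{\left(L \right)} = - 95 \sqrt{L}$
$n{\left(-133 \right)} - 257 = - 95 \sqrt{-133} - 257 = - 95 i \sqrt{133} - 257 = -257 - 95 i \sqrt{133}$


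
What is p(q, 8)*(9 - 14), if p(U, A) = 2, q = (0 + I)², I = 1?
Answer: -10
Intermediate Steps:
q = 1 (q = (0 + 1)² = 1² = 1)
p(q, 8)*(9 - 14) = 2*(9 - 14) = 2*(-5) = -10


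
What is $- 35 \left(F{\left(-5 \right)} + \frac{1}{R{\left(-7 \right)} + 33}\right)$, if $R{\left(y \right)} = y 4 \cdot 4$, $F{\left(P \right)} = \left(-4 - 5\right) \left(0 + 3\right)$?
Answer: $\frac{74690}{79} \approx 945.44$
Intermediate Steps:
$F{\left(P \right)} = -27$ ($F{\left(P \right)} = \left(-9\right) 3 = -27$)
$R{\left(y \right)} = 16 y$ ($R{\left(y \right)} = 4 y 4 = 16 y$)
$- 35 \left(F{\left(-5 \right)} + \frac{1}{R{\left(-7 \right)} + 33}\right) = - 35 \left(-27 + \frac{1}{16 \left(-7\right) + 33}\right) = - 35 \left(-27 + \frac{1}{-112 + 33}\right) = - 35 \left(-27 + \frac{1}{-79}\right) = - 35 \left(-27 - \frac{1}{79}\right) = \left(-35\right) \left(- \frac{2134}{79}\right) = \frac{74690}{79}$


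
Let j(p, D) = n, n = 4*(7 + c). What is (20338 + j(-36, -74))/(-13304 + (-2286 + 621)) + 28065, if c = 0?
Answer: 420084619/14969 ≈ 28064.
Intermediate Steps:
n = 28 (n = 4*(7 + 0) = 4*7 = 28)
j(p, D) = 28
(20338 + j(-36, -74))/(-13304 + (-2286 + 621)) + 28065 = (20338 + 28)/(-13304 + (-2286 + 621)) + 28065 = 20366/(-13304 - 1665) + 28065 = 20366/(-14969) + 28065 = 20366*(-1/14969) + 28065 = -20366/14969 + 28065 = 420084619/14969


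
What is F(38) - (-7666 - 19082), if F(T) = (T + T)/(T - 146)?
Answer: 722177/27 ≈ 26747.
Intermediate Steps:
F(T) = 2*T/(-146 + T) (F(T) = (2*T)/(-146 + T) = 2*T/(-146 + T))
F(38) - (-7666 - 19082) = 2*38/(-146 + 38) - (-7666 - 19082) = 2*38/(-108) - 1*(-26748) = 2*38*(-1/108) + 26748 = -19/27 + 26748 = 722177/27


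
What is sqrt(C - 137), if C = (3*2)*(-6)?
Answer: I*sqrt(173) ≈ 13.153*I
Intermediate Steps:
C = -36 (C = 6*(-6) = -36)
sqrt(C - 137) = sqrt(-36 - 137) = sqrt(-173) = I*sqrt(173)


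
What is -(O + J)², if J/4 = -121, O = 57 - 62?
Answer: -239121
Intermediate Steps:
O = -5
J = -484 (J = 4*(-121) = -484)
-(O + J)² = -(-5 - 484)² = -1*(-489)² = -1*239121 = -239121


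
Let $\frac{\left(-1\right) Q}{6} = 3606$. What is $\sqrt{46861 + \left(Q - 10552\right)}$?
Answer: $\sqrt{14673} \approx 121.13$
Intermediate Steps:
$Q = -21636$ ($Q = \left(-6\right) 3606 = -21636$)
$\sqrt{46861 + \left(Q - 10552\right)} = \sqrt{46861 - 32188} = \sqrt{14673}$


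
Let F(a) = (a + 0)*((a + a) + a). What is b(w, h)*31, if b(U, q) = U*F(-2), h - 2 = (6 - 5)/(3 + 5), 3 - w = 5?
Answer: -744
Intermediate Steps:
w = -2 (w = 3 - 1*5 = 3 - 5 = -2)
F(a) = 3*a² (F(a) = a*(2*a + a) = a*(3*a) = 3*a²)
h = 17/8 (h = 2 + (6 - 5)/(3 + 5) = 2 + 1/8 = 2 + 1*(⅛) = 2 + ⅛ = 17/8 ≈ 2.1250)
b(U, q) = 12*U (b(U, q) = U*(3*(-2)²) = U*(3*4) = U*12 = 12*U)
b(w, h)*31 = (12*(-2))*31 = -24*31 = -744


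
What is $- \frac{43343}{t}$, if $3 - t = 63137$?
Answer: $\frac{43343}{63134} \approx 0.68652$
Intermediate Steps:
$t = -63134$ ($t = 3 - 63137 = -63134$)
$- \frac{43343}{t} = - \frac{43343}{-63134} = \left(-43343\right) \left(- \frac{1}{63134}\right) = \frac{43343}{63134}$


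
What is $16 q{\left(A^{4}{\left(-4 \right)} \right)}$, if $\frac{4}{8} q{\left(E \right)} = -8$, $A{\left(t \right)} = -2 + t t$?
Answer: $-256$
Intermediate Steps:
$A{\left(t \right)} = -2 + t^{2}$
$q{\left(E \right)} = -16$ ($q{\left(E \right)} = 2 \left(-8\right) = -16$)
$16 q{\left(A^{4}{\left(-4 \right)} \right)} = 16 \left(-16\right) = -256$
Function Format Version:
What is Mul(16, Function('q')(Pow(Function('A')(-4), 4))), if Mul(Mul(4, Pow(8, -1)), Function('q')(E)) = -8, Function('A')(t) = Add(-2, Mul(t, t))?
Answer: -256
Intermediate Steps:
Function('A')(t) = Add(-2, Pow(t, 2))
Function('q')(E) = -16 (Function('q')(E) = Mul(2, -8) = -16)
Mul(16, Function('q')(Pow(Function('A')(-4), 4))) = Mul(16, -16) = -256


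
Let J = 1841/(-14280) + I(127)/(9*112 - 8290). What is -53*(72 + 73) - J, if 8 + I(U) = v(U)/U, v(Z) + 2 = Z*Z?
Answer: -7249202475539/943310280 ≈ -7684.9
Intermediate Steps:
v(Z) = -2 + Z² (v(Z) = -2 + Z*Z = -2 + Z²)
I(U) = -8 + (-2 + U²)/U
J = -137026261/943310280 (J = 1841/(-14280) + (-8 + 127 - 2/127)/(9*112 - 8290) = 1841*(-1/14280) + (-8 + 127 - 2*1/127)/(1008 - 8290) = -263/2040 + (-8 + 127 - 2/127)/(-7282) = -263/2040 + (15111/127)*(-1/7282) = -263/2040 - 15111/924814 = -137026261/943310280 ≈ -0.14526)
-53*(72 + 73) - J = -53*(72 + 73) - 1*(-137026261/943310280) = -53*145 + 137026261/943310280 = -7685 + 137026261/943310280 = -7249202475539/943310280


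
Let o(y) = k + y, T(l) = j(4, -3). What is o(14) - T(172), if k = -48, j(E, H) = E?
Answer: -38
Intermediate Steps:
T(l) = 4
o(y) = -48 + y
o(14) - T(172) = (-48 + 14) - 1*4 = -34 - 4 = -38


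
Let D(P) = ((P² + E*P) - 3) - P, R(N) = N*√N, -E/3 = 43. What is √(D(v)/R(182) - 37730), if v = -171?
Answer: √(-312442130 + 12867*√182)/91 ≈ 194.19*I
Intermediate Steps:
E = -129 (E = -3*43 = -129)
R(N) = N^(3/2)
D(P) = -3 + P² - 130*P (D(P) = ((P² - 129*P) - 3) - P = (-3 + P² - 129*P) - P = -3 + P² - 130*P)
√(D(v)/R(182) - 37730) = √((-3 + (-171)² - 130*(-171))/(182^(3/2)) - 37730) = √((-3 + 29241 + 22230)/((182*√182)) - 37730) = √(51468*(√182/33124) - 37730) = √(12867*√182/8281 - 37730) = √(-37730 + 12867*√182/8281)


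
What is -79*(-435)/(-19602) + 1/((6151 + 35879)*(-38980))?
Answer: -1042614626863/594713572200 ≈ -1.7531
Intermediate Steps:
-79*(-435)/(-19602) + 1/((6151 + 35879)*(-38980)) = 34365*(-1/19602) - 1/38980/42030 = -11455/6534 + (1/42030)*(-1/38980) = -11455/6534 - 1/1638329400 = -1042614626863/594713572200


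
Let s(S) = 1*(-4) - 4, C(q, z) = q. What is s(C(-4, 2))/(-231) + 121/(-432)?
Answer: -8165/33264 ≈ -0.24546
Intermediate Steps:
s(S) = -8 (s(S) = -4 - 4 = -8)
s(C(-4, 2))/(-231) + 121/(-432) = -8/(-231) + 121/(-432) = -8*(-1/231) + 121*(-1/432) = 8/231 - 121/432 = -8165/33264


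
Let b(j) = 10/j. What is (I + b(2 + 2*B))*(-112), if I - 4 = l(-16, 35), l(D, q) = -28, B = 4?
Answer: 2576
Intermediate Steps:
I = -24 (I = 4 - 28 = -24)
(I + b(2 + 2*B))*(-112) = (-24 + 10/(2 + 2*4))*(-112) = (-24 + 10/(2 + 8))*(-112) = (-24 + 10/10)*(-112) = (-24 + 10*(⅒))*(-112) = (-24 + 1)*(-112) = -23*(-112) = 2576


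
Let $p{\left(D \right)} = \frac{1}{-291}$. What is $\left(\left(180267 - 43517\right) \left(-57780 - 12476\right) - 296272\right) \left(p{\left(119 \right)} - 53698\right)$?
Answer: $\frac{50044230960993456}{97} \approx 5.1592 \cdot 10^{14}$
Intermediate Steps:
$p{\left(D \right)} = - \frac{1}{291}$
$\left(\left(180267 - 43517\right) \left(-57780 - 12476\right) - 296272\right) \left(p{\left(119 \right)} - 53698\right) = \left(\left(180267 - 43517\right) \left(-57780 - 12476\right) - 296272\right) \left(- \frac{1}{291} - 53698\right) = \left(136750 \left(-70256\right) - 296272\right) \left(- \frac{15626119}{291}\right) = \left(-9607508000 - 296272\right) \left(- \frac{15626119}{291}\right) = \left(-9607804272\right) \left(- \frac{15626119}{291}\right) = \frac{50044230960993456}{97}$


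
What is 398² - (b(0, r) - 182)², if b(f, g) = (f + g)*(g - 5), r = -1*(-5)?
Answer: 125280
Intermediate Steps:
r = 5
b(f, g) = (-5 + g)*(f + g) (b(f, g) = (f + g)*(-5 + g) = (-5 + g)*(f + g))
398² - (b(0, r) - 182)² = 398² - ((5² - 5*0 - 5*5 + 0*5) - 182)² = 158404 - ((25 + 0 - 25 + 0) - 182)² = 158404 - (0 - 182)² = 158404 - 1*(-182)² = 158404 - 1*33124 = 158404 - 33124 = 125280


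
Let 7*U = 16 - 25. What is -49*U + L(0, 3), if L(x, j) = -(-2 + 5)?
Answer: 60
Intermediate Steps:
L(x, j) = -3 (L(x, j) = -1*3 = -3)
U = -9/7 (U = (16 - 25)/7 = (1/7)*(-9) = -9/7 ≈ -1.2857)
-49*U + L(0, 3) = -49*(-9/7) - 3 = 63 - 3 = 60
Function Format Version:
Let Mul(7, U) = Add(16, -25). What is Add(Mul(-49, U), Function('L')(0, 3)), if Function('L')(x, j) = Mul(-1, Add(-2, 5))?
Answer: 60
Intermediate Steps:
Function('L')(x, j) = -3 (Function('L')(x, j) = Mul(-1, 3) = -3)
U = Rational(-9, 7) (U = Mul(Rational(1, 7), Add(16, -25)) = Mul(Rational(1, 7), -9) = Rational(-9, 7) ≈ -1.2857)
Add(Mul(-49, U), Function('L')(0, 3)) = Add(Mul(-49, Rational(-9, 7)), -3) = Add(63, -3) = 60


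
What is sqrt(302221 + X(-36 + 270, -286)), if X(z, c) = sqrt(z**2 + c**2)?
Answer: sqrt(302221 + 26*sqrt(202)) ≈ 550.08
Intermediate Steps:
X(z, c) = sqrt(c**2 + z**2)
sqrt(302221 + X(-36 + 270, -286)) = sqrt(302221 + sqrt((-286)**2 + (-36 + 270)**2)) = sqrt(302221 + sqrt(81796 + 234**2)) = sqrt(302221 + sqrt(81796 + 54756)) = sqrt(302221 + sqrt(136552)) = sqrt(302221 + 26*sqrt(202))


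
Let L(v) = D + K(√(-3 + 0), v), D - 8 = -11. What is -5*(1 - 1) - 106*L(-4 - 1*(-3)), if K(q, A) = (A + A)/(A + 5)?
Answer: 371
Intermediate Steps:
D = -3 (D = 8 - 11 = -3)
K(q, A) = 2*A/(5 + A) (K(q, A) = (2*A)/(5 + A) = 2*A/(5 + A))
L(v) = -3 + 2*v/(5 + v)
-5*(1 - 1) - 106*L(-4 - 1*(-3)) = -5*(1 - 1) - 106*(-15 - (-4 - 1*(-3)))/(5 + (-4 - 1*(-3))) = -5*0 - 106*(-15 - (-4 + 3))/(5 + (-4 + 3)) = 0 - 106*(-15 - 1*(-1))/(5 - 1) = 0 - 106*(-15 + 1)/4 = 0 - 53*(-14)/2 = 0 - 106*(-7/2) = 0 + 371 = 371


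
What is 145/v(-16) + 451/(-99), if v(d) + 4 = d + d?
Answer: -103/12 ≈ -8.5833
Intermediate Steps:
v(d) = -4 + 2*d (v(d) = -4 + (d + d) = -4 + 2*d)
145/v(-16) + 451/(-99) = 145/(-4 + 2*(-16)) + 451/(-99) = 145/(-4 - 32) + 451*(-1/99) = 145/(-36) - 41/9 = 145*(-1/36) - 41/9 = -145/36 - 41/9 = -103/12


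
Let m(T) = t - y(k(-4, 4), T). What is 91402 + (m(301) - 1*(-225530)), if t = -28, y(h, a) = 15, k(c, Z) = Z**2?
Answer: 316889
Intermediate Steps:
m(T) = -43 (m(T) = -28 - 1*15 = -28 - 15 = -43)
91402 + (m(301) - 1*(-225530)) = 91402 + (-43 - 1*(-225530)) = 91402 + (-43 + 225530) = 91402 + 225487 = 316889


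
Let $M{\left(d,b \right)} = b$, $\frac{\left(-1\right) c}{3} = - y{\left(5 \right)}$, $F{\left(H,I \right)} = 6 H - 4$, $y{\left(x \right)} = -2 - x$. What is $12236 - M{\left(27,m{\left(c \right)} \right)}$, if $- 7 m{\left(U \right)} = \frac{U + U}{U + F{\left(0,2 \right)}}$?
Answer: $\frac{305906}{25} \approx 12236.0$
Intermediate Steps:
$F{\left(H,I \right)} = -4 + 6 H$
$c = -21$ ($c = - 3 \left(- (-2 - 5)\right) = - 3 \left(\left(-1\right) \left(-7\right)\right) = \left(-3\right) 7 = -21$)
$m{\left(U \right)} = - \frac{2 U}{7 \left(-4 + U\right)}$ ($m{\left(U \right)} = - \frac{\left(U + U\right) \frac{1}{U + \left(-4 + 6 \cdot 0\right)}}{7} = - \frac{2 U \frac{1}{U + \left(-4 + 0\right)}}{7} = - \frac{2 U \frac{1}{U - 4}}{7} = - \frac{2 U \frac{1}{-4 + U}}{7} = - \frac{2 U}{7 \left(-4 + U\right)}$)
$12236 - M{\left(27,m{\left(c \right)} \right)} = 12236 - \left(-2\right) \left(-21\right) \frac{1}{-28 + 7 \left(-21\right)} = 12236 - \left(-2\right) \left(-21\right) \frac{1}{-28 - 147} = 12236 - \left(-2\right) \left(-21\right) \frac{1}{-175} = 12236 - \left(-2\right) \left(-21\right) \left(- \frac{1}{175}\right) = 12236 - - \frac{6}{25} = 12236 + \frac{6}{25} = \frac{305906}{25}$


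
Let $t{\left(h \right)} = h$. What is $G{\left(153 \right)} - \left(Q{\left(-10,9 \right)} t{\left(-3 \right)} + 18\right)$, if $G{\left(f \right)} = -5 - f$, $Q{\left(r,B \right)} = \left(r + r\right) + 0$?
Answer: $-236$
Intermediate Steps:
$Q{\left(r,B \right)} = 2 r$ ($Q{\left(r,B \right)} = 2 r + 0 = 2 r$)
$G{\left(153 \right)} - \left(Q{\left(-10,9 \right)} t{\left(-3 \right)} + 18\right) = \left(-5 - 153\right) - \left(2 \left(-10\right) \left(-3\right) + 18\right) = \left(-5 - 153\right) - \left(\left(-20\right) \left(-3\right) + 18\right) = -158 - \left(60 + 18\right) = -158 - 78 = -236$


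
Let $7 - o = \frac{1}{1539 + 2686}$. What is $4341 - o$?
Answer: $\frac{18311151}{4225} \approx 4334.0$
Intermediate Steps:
$o = \frac{29574}{4225}$ ($o = 7 - \frac{1}{1539 + 2686} = 7 - \frac{1}{4225} = \frac{29574}{4225} \approx 6.9998$)
$4341 - o = 4341 - \frac{29574}{4225} = \frac{18311151}{4225}$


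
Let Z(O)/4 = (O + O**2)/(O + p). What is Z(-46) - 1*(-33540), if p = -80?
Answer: 234320/7 ≈ 33474.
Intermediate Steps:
Z(O) = 4*(O + O**2)/(-80 + O) (Z(O) = 4*((O + O**2)/(O - 80)) = 4*((O + O**2)/(-80 + O)) = 4*(O + O**2)/(-80 + O))
Z(-46) - 1*(-33540) = 4*(-46)*(1 - 46)/(-80 - 46) - 1*(-33540) = 4*(-46)*(-45)/(-126) + 33540 = 4*(-46)*(-1/126)*(-45) + 33540 = -460/7 + 33540 = 234320/7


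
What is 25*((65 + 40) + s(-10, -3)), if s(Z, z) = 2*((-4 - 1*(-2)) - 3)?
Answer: 2375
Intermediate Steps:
s(Z, z) = -10 (s(Z, z) = 2*((-4 + 2) - 3) = 2*(-2 - 3) = 2*(-5) = -10)
25*((65 + 40) + s(-10, -3)) = 25*((65 + 40) - 10) = 25*(105 - 10) = 25*95 = 2375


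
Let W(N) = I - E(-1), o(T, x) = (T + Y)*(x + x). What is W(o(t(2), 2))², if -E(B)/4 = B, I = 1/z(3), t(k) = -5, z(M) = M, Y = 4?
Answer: 121/9 ≈ 13.444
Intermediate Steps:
I = ⅓ (I = 1/3 = ⅓ ≈ 0.33333)
o(T, x) = 2*x*(4 + T) (o(T, x) = (T + 4)*(x + x) = (4 + T)*(2*x) = 2*x*(4 + T))
E(B) = -4*B
W(N) = -11/3 (W(N) = ⅓ - (-4)*(-1) = ⅓ - 1*4 = ⅓ - 4 = -11/3)
W(o(t(2), 2))² = (-11/3)² = 121/9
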